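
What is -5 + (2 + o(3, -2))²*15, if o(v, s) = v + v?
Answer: 955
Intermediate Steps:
o(v, s) = 2*v
-5 + (2 + o(3, -2))²*15 = -5 + (2 + 2*3)²*15 = -5 + (2 + 6)²*15 = -5 + 8²*15 = -5 + 64*15 = -5 + 960 = 955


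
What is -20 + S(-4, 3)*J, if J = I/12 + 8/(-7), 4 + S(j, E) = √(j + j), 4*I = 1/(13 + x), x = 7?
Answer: -25927/1680 - 7673*I*√2/3360 ≈ -15.433 - 3.2295*I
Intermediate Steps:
I = 1/80 (I = 1/(4*(13 + 7)) = (¼)/20 = (¼)*(1/20) = 1/80 ≈ 0.012500)
S(j, E) = -4 + √2*√j (S(j, E) = -4 + √(j + j) = -4 + √(2*j) = -4 + √2*√j)
J = -7673/6720 (J = (1/80)/12 + 8/(-7) = (1/80)*(1/12) + 8*(-⅐) = 1/960 - 8/7 = -7673/6720 ≈ -1.1418)
-20 + S(-4, 3)*J = -20 + (-4 + √2*√(-4))*(-7673/6720) = -20 + (-4 + √2*(2*I))*(-7673/6720) = -20 + (-4 + 2*I*√2)*(-7673/6720) = -20 + (7673/1680 - 7673*I*√2/3360) = -25927/1680 - 7673*I*√2/3360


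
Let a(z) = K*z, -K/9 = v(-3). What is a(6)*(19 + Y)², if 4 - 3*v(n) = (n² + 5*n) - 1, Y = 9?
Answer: -155232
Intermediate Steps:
v(n) = 5/3 - 5*n/3 - n²/3 (v(n) = 4/3 - ((n² + 5*n) - 1)/3 = 4/3 - (-1 + n² + 5*n)/3 = 4/3 + (⅓ - 5*n/3 - n²/3) = 5/3 - 5*n/3 - n²/3)
K = -33 (K = -9*(5/3 - 5/3*(-3) - ⅓*(-3)²) = -9*(5/3 + 5 - ⅓*9) = -9*(5/3 + 5 - 3) = -9*11/3 = -33)
a(z) = -33*z
a(6)*(19 + Y)² = (-33*6)*(19 + 9)² = -198*28² = -198*784 = -155232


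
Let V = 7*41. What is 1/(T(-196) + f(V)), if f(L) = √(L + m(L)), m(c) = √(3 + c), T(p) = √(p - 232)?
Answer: 1/(√(287 + √290) + 2*I*√107) ≈ 0.023819 - 0.028261*I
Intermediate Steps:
T(p) = √(-232 + p)
V = 287
f(L) = √(L + √(3 + L))
1/(T(-196) + f(V)) = 1/(√(-232 - 196) + √(287 + √(3 + 287))) = 1/(√(-428) + √(287 + √290)) = 1/(2*I*√107 + √(287 + √290)) = 1/(√(287 + √290) + 2*I*√107)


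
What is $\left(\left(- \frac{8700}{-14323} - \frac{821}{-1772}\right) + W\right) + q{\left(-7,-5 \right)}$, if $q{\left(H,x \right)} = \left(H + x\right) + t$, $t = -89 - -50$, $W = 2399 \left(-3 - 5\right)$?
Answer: $- \frac{488367014925}{25380356} \approx -19242.0$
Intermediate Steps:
$W = -19192$ ($W = 2399 \left(-3 - 5\right) = 2399 \left(-8\right) = -19192$)
$t = -39$ ($t = -89 + 50 = -39$)
$q{\left(H,x \right)} = -39 + H + x$ ($q{\left(H,x \right)} = \left(H + x\right) - 39 = -39 + H + x$)
$\left(\left(- \frac{8700}{-14323} - \frac{821}{-1772}\right) + W\right) + q{\left(-7,-5 \right)} = \left(\left(- \frac{8700}{-14323} - \frac{821}{-1772}\right) - 19192\right) - 51 = \left(\left(\left(-8700\right) \left(- \frac{1}{14323}\right) - - \frac{821}{1772}\right) - 19192\right) - 51 = \left(\left(\frac{8700}{14323} + \frac{821}{1772}\right) - 19192\right) - 51 = \left(\frac{27175583}{25380356} - 19192\right) - 51 = - \frac{487072616769}{25380356} - 51 = - \frac{488367014925}{25380356}$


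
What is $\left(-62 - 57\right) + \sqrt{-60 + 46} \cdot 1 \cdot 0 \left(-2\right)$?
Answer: $-119$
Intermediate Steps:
$\left(-62 - 57\right) + \sqrt{-60 + 46} \cdot 1 \cdot 0 \left(-2\right) = -119 + \sqrt{-14} \cdot 0 \left(-2\right) = -119 + i \sqrt{14} \cdot 0 = -119 + 0 = -119$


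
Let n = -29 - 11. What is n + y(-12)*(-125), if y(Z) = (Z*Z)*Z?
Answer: 215960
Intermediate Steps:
y(Z) = Z³ (y(Z) = Z²*Z = Z³)
n = -40
n + y(-12)*(-125) = -40 + (-12)³*(-125) = -40 - 1728*(-125) = -40 + 216000 = 215960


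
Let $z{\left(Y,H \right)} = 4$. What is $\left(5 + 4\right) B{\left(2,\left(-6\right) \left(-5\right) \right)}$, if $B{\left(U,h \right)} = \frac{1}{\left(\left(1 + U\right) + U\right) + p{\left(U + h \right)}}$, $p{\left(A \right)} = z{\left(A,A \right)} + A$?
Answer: $\frac{9}{41} \approx 0.21951$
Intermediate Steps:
$p{\left(A \right)} = 4 + A$
$B{\left(U,h \right)} = \frac{1}{5 + h + 3 U}$ ($B{\left(U,h \right)} = \frac{1}{\left(\left(1 + U\right) + U\right) + \left(4 + \left(U + h\right)\right)} = \frac{1}{\left(1 + 2 U\right) + \left(4 + U + h\right)} = \frac{1}{5 + h + 3 U}$)
$\left(5 + 4\right) B{\left(2,\left(-6\right) \left(-5\right) \right)} = \frac{5 + 4}{5 - -30 + 3 \cdot 2} = \frac{9}{5 + 30 + 6} = \frac{9}{41}$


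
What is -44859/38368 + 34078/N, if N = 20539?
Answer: 386145703/788040352 ≈ 0.49001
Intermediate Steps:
-44859/38368 + 34078/N = -44859/38368 + 34078/20539 = 386145703/788040352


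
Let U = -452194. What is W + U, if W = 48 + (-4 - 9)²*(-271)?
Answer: -497945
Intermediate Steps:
W = -45751 (W = 48 + (-13)²*(-271) = 48 + 169*(-271) = 48 - 45799 = -45751)
W + U = -45751 - 452194 = -497945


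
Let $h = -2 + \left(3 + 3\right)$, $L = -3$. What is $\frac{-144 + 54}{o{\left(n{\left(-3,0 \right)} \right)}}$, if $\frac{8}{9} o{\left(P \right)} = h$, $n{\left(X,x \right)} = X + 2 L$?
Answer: $-20$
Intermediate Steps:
$n{\left(X,x \right)} = -6 + X$ ($n{\left(X,x \right)} = X + 2 \left(-3\right) = X - 6 = -6 + X$)
$h = 4$ ($h = -2 + 6 = 4$)
$o{\left(P \right)} = \frac{9}{2}$ ($o{\left(P \right)} = \frac{9}{8} \cdot 4 = \frac{9}{2}$)
$\frac{-144 + 54}{o{\left(n{\left(-3,0 \right)} \right)}} = \frac{-144 + 54}{\frac{9}{2}} = \frac{2}{9} \left(-90\right) = -20$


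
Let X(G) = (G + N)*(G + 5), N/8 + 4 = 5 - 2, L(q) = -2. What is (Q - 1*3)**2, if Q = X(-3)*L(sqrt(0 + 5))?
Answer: 1681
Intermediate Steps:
N = -8 (N = -32 + 8*(5 - 2) = -32 + 8*3 = -32 + 24 = -8)
X(G) = (-8 + G)*(5 + G) (X(G) = (G - 8)*(G + 5) = (-8 + G)*(5 + G))
Q = 44 (Q = (-40 + (-3)**2 - 3*(-3))*(-2) = (-40 + 9 + 9)*(-2) = -22*(-2) = 44)
(Q - 1*3)**2 = (44 - 1*3)**2 = (44 - 3)**2 = 41**2 = 1681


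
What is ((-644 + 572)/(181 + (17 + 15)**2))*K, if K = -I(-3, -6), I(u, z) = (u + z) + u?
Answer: -864/1205 ≈ -0.71701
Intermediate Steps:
I(u, z) = z + 2*u
K = 12 (K = -(-6 + 2*(-3)) = -(-6 - 6) = -1*(-12) = 12)
((-644 + 572)/(181 + (17 + 15)**2))*K = ((-644 + 572)/(181 + (17 + 15)**2))*12 = -72/(181 + 32**2)*12 = -72/(181 + 1024)*12 = -72/1205*12 = -864/1205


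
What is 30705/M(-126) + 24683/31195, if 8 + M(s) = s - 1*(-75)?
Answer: -956386178/1840505 ≈ -519.63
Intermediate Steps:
M(s) = 67 + s (M(s) = -8 + (s - 1*(-75)) = -8 + (s + 75) = -8 + (75 + s) = 67 + s)
30705/M(-126) + 24683/31195 = 30705/(67 - 126) + 24683/31195 = 30705/(-59) + 24683*(1/31195) = 30705*(-1/59) + 24683/31195 = -30705/59 + 24683/31195 = -956386178/1840505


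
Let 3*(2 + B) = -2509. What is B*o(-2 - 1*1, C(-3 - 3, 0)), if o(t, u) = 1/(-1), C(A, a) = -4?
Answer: 2515/3 ≈ 838.33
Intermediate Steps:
o(t, u) = -1
B = -2515/3 (B = -2 + (⅓)*(-2509) = -2 - 2509/3 = -2515/3 ≈ -838.33)
B*o(-2 - 1*1, C(-3 - 3, 0)) = -2515/3*(-1) = 2515/3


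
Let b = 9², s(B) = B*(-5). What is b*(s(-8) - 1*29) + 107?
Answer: 998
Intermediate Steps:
s(B) = -5*B
b = 81
b*(s(-8) - 1*29) + 107 = 81*(-5*(-8) - 1*29) + 107 = 81*(40 - 29) + 107 = 81*11 + 107 = 891 + 107 = 998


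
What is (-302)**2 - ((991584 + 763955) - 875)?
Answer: -1663460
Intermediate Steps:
(-302)**2 - ((991584 + 763955) - 875) = 91204 - (1755539 - 875) = 91204 - 1*1754664 = 91204 - 1754664 = -1663460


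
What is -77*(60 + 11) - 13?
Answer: -5480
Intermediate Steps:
-77*(60 + 11) - 13 = -77*71 - 13 = -5467 - 13 = -5480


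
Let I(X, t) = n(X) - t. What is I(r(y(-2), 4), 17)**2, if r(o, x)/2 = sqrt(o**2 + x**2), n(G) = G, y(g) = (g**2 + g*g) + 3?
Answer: 837 - 68*sqrt(137) ≈ 41.080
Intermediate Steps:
y(g) = 3 + 2*g**2 (y(g) = (g**2 + g**2) + 3 = 2*g**2 + 3 = 3 + 2*g**2)
r(o, x) = 2*sqrt(o**2 + x**2)
I(X, t) = X - t
I(r(y(-2), 4), 17)**2 = (2*sqrt((3 + 2*(-2)**2)**2 + 4**2) - 1*17)**2 = (2*sqrt((3 + 2*4)**2 + 16) - 17)**2 = (2*sqrt((3 + 8)**2 + 16) - 17)**2 = (2*sqrt(11**2 + 16) - 17)**2 = (2*sqrt(121 + 16) - 17)**2 = (2*sqrt(137) - 17)**2 = (-17 + 2*sqrt(137))**2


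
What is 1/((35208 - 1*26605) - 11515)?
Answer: -1/2912 ≈ -0.00034341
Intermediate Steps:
1/((35208 - 1*26605) - 11515) = 1/((35208 - 26605) - 11515) = 1/(8603 - 11515) = 1/(-2912) = -1/2912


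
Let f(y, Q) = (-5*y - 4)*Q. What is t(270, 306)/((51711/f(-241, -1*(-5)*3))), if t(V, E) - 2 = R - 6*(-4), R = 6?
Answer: 192160/17237 ≈ 11.148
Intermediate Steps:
t(V, E) = 32 (t(V, E) = 2 + (6 - 6*(-4)) = 2 + (6 + 24) = 2 + 30 = 32)
f(y, Q) = Q*(-4 - 5*y) (f(y, Q) = (-4 - 5*y)*Q = Q*(-4 - 5*y))
t(270, 306)/((51711/f(-241, -1*(-5)*3))) = 32/((51711/((--1*(-5)*3*(4 + 5*(-241)))))) = 32/((51711/((-5*3*(4 - 1205))))) = 32/((51711/((-1*15*(-1201))))) = 32/((51711/18015)) = 32/((51711*(1/18015))) = 32/(17237/6005) = 32*(6005/17237) = 192160/17237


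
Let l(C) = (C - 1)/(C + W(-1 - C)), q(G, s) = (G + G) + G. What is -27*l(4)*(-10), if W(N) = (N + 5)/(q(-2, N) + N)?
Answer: 405/2 ≈ 202.50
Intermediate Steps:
q(G, s) = 3*G (q(G, s) = 2*G + G = 3*G)
W(N) = (5 + N)/(-6 + N) (W(N) = (N + 5)/(3*(-2) + N) = (5 + N)/(-6 + N))
l(C) = (-1 + C)/(C + (4 - C)/(-7 - C)) (l(C) = (C - 1)/(C + (5 + (-1 - C))/(-6 + (-1 - C))) = (-1 + C)/(C + (4 - C)/(-7 - C)))
-27*l(4)*(-10) = -27*(-1 + 4)*(7 + 4)/(-4 + 4 + 4*(7 + 4))*(-10) = -27*3*11/(-4 + 4 + 4*11)*(-10) = -27*3*11/(-4 + 4 + 44)*(-10) = -27*3*11/44*(-10) = -27*¾*(-10) = -81/4*(-10) = 405/2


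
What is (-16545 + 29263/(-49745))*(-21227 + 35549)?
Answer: -11787869444736/49745 ≈ -2.3697e+8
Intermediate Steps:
(-16545 + 29263/(-49745))*(-21227 + 35549) = (-16545 + 29263*(-1/49745))*14322 = (-16545 - 29263/49745)*14322 = -823060288/49745*14322 = -11787869444736/49745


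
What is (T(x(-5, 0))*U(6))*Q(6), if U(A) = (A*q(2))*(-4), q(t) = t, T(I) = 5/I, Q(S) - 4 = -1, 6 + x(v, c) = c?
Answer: 120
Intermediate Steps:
x(v, c) = -6 + c
Q(S) = 3 (Q(S) = 4 - 1 = 3)
U(A) = -8*A (U(A) = (A*2)*(-4) = (2*A)*(-4) = -8*A)
(T(x(-5, 0))*U(6))*Q(6) = ((5/(-6 + 0))*(-8*6))*3 = ((5/(-6))*(-48))*3 = ((5*(-1/6))*(-48))*3 = -5/6*(-48)*3 = 40*3 = 120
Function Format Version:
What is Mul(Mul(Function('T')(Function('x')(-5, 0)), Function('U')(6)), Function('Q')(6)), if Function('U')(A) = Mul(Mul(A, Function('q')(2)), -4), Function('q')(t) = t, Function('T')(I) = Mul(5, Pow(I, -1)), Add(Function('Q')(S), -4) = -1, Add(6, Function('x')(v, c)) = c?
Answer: 120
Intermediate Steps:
Function('x')(v, c) = Add(-6, c)
Function('Q')(S) = 3 (Function('Q')(S) = Add(4, -1) = 3)
Function('U')(A) = Mul(-8, A) (Function('U')(A) = Mul(Mul(A, 2), -4) = Mul(Mul(2, A), -4) = Mul(-8, A))
Mul(Mul(Function('T')(Function('x')(-5, 0)), Function('U')(6)), Function('Q')(6)) = Mul(Mul(Mul(5, Pow(Add(-6, 0), -1)), Mul(-8, 6)), 3) = Mul(Mul(Mul(5, Pow(-6, -1)), -48), 3) = Mul(Mul(Mul(5, Rational(-1, 6)), -48), 3) = Mul(Mul(Rational(-5, 6), -48), 3) = Mul(40, 3) = 120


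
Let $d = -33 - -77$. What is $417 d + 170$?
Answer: $18518$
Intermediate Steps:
$d = 44$ ($d = -33 + 77 = 44$)
$417 d + 170 = 417 \cdot 44 + 170 = 18348 + 170 = 18518$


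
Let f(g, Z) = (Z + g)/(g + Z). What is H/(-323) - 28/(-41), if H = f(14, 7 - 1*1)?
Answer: 9003/13243 ≈ 0.67983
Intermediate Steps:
f(g, Z) = 1 (f(g, Z) = (Z + g)/(Z + g) = 1)
H = 1
H/(-323) - 28/(-41) = 1/(-323) - 28/(-41) = 1*(-1/323) - 28*(-1/41) = -1/323 + 28/41 = 9003/13243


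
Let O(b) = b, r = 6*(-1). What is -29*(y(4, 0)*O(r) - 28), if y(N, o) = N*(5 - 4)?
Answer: 1508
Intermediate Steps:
r = -6
y(N, o) = N (y(N, o) = N*1 = N)
-29*(y(4, 0)*O(r) - 28) = -29*(4*(-6) - 28) = -29*(-24 - 28) = -29*(-52) = 1508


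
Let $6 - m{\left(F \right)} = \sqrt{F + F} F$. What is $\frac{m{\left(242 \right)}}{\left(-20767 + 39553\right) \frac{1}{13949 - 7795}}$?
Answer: $- \frac{16363486}{9393} \approx -1742.1$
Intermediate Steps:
$m{\left(F \right)} = 6 - \sqrt{2} F^{\frac{3}{2}}$ ($m{\left(F \right)} = 6 - \sqrt{F + F} F = 6 - \sqrt{2 F} F = 6 - \sqrt{2} \sqrt{F} F = 6 - \sqrt{2} F^{\frac{3}{2}}$)
$\frac{m{\left(242 \right)}}{\left(-20767 + 39553\right) \frac{1}{13949 - 7795}} = \frac{6 - \sqrt{2} \cdot 242^{\frac{3}{2}}}{\left(-20767 + 39553\right) \frac{1}{13949 - 7795}} = \frac{6 - \sqrt{2} \cdot 2662 \sqrt{2}}{18786 \cdot \frac{1}{6154}} = \frac{6 - 5324}{18786 \cdot \frac{1}{6154}} = - \frac{5318}{\frac{9393}{3077}} = \left(-5318\right) \frac{3077}{9393} = - \frac{16363486}{9393}$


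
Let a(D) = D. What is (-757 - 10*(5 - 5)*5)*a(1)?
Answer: -757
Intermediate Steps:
(-757 - 10*(5 - 5)*5)*a(1) = (-757 - 10*(5 - 5)*5)*1 = (-757 - 10*0*5)*1 = (-757 + 0*5)*1 = (-757 + 0)*1 = -757*1 = -757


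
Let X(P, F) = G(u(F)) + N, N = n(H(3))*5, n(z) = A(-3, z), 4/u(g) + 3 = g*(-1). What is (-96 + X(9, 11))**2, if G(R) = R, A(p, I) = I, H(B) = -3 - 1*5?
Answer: 910116/49 ≈ 18574.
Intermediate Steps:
u(g) = 4/(-3 - g) (u(g) = 4/(-3 + g*(-1)) = 4/(-3 - g))
H(B) = -8 (H(B) = -3 - 5 = -8)
n(z) = z
N = -40 (N = -8*5 = -40)
X(P, F) = -40 - 4/(3 + F) (X(P, F) = -4/(3 + F) - 40 = -40 - 4/(3 + F))
(-96 + X(9, 11))**2 = (-96 + 4*(-31 - 10*11)/(3 + 11))**2 = (-96 + 4*(-31 - 110)/14)**2 = (-96 + 4*(1/14)*(-141))**2 = (-96 - 282/7)**2 = (-954/7)**2 = 910116/49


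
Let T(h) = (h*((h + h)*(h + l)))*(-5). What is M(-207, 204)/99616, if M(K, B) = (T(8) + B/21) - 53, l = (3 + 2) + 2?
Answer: -67503/697312 ≈ -0.096805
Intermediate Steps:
l = 7 (l = 5 + 2 = 7)
T(h) = -10*h²*(7 + h) (T(h) = (h*((h + h)*(h + 7)))*(-5) = (h*((2*h)*(7 + h)))*(-5) = (h*(2*h*(7 + h)))*(-5) = (2*h²*(7 + h))*(-5) = -10*h²*(7 + h))
M(K, B) = -9653 + B/21 (M(K, B) = (10*8²*(-7 - 1*8) + B/21) - 53 = (10*64*(-7 - 8) + B*(1/21)) - 53 = (10*64*(-15) + B/21) - 53 = (-9600 + B/21) - 53 = -9653 + B/21)
M(-207, 204)/99616 = (-9653 + (1/21)*204)/99616 = (-9653 + 68/7)*(1/99616) = -67503/7*1/99616 = -67503/697312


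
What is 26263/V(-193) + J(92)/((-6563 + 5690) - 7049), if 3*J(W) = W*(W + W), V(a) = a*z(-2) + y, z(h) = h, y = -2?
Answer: 102944351/1521024 ≈ 67.681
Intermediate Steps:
V(a) = -2 - 2*a (V(a) = a*(-2) - 2 = -2*a - 2 = -2 - 2*a)
J(W) = 2*W²/3 (J(W) = (W*(W + W))/3 = (W*(2*W))/3 = (2*W²)/3 = 2*W²/3)
26263/V(-193) + J(92)/((-6563 + 5690) - 7049) = 26263/(-2 - 2*(-193)) + ((⅔)*92²)/((-6563 + 5690) - 7049) = 26263/(-2 + 386) + ((⅔)*8464)/(-873 - 7049) = 26263/384 + (16928/3)/(-7922) = 26263*(1/384) + (16928/3)*(-1/7922) = 26263/384 - 8464/11883 = 102944351/1521024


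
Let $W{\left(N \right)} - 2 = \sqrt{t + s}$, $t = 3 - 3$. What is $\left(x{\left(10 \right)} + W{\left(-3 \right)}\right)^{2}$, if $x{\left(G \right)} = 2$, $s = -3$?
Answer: $\left(4 + i \sqrt{3}\right)^{2} \approx 13.0 + 13.856 i$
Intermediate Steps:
$t = 0$ ($t = 3 - 3 = 0$)
$W{\left(N \right)} = 2 + i \sqrt{3}$ ($W{\left(N \right)} = 2 + \sqrt{0 - 3} = 2 + \sqrt{-3} = 2 + i \sqrt{3}$)
$\left(x{\left(10 \right)} + W{\left(-3 \right)}\right)^{2} = \left(2 + \left(2 + i \sqrt{3}\right)\right)^{2} = \left(4 + i \sqrt{3}\right)^{2}$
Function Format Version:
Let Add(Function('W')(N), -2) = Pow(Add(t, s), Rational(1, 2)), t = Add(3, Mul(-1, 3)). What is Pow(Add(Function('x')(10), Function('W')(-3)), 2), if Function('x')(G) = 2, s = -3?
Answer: Pow(Add(4, Mul(I, Pow(3, Rational(1, 2)))), 2) ≈ Add(13.000, Mul(13.856, I))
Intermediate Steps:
t = 0 (t = Add(3, -3) = 0)
Function('W')(N) = Add(2, Mul(I, Pow(3, Rational(1, 2)))) (Function('W')(N) = Add(2, Pow(Add(0, -3), Rational(1, 2))) = Add(2, Pow(-3, Rational(1, 2))) = Add(2, Mul(I, Pow(3, Rational(1, 2)))))
Pow(Add(Function('x')(10), Function('W')(-3)), 2) = Pow(Add(2, Add(2, Mul(I, Pow(3, Rational(1, 2))))), 2) = Pow(Add(4, Mul(I, Pow(3, Rational(1, 2)))), 2)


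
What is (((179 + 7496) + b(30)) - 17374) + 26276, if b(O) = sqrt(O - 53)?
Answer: 16577 + I*sqrt(23) ≈ 16577.0 + 4.7958*I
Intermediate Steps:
b(O) = sqrt(-53 + O)
(((179 + 7496) + b(30)) - 17374) + 26276 = (((179 + 7496) + sqrt(-53 + 30)) - 17374) + 26276 = ((7675 + sqrt(-23)) - 17374) + 26276 = ((7675 + I*sqrt(23)) - 17374) + 26276 = (-9699 + I*sqrt(23)) + 26276 = 16577 + I*sqrt(23)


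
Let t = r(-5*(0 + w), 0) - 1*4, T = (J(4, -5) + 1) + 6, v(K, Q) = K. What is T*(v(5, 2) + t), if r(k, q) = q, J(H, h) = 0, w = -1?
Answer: 7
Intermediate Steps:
T = 7 (T = (0 + 1) + 6 = 1 + 6 = 7)
t = -4 (t = 0 - 1*4 = 0 - 4 = -4)
T*(v(5, 2) + t) = 7*(5 - 4) = 7*1 = 7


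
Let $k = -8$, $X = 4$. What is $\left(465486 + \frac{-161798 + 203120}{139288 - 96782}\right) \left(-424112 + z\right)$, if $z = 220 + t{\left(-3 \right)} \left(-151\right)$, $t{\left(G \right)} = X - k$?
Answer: $- \frac{4211487381286776}{21253} \approx -1.9816 \cdot 10^{11}$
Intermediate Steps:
$t{\left(G \right)} = 12$ ($t{\left(G \right)} = 4 - -8 = 4 + 8 = 12$)
$z = -1592$ ($z = 220 + 12 \left(-151\right) = 220 - 1812 = -1592$)
$\left(465486 + \frac{-161798 + 203120}{139288 - 96782}\right) \left(-424112 + z\right) = \left(465486 + \frac{-161798 + 203120}{139288 - 96782}\right) \left(-424112 - 1592\right) = \left(465486 + \frac{41322}{139288 + \left(-102865 + 6083\right)}\right) \left(-425704\right) = \left(465486 + \frac{41322}{139288 - 96782}\right) \left(-425704\right) = \left(465486 + \frac{41322}{42506}\right) \left(-425704\right) = \left(465486 + 41322 \cdot \frac{1}{42506}\right) \left(-425704\right) = \left(465486 + \frac{20661}{21253}\right) \left(-425704\right) = \frac{9892994619}{21253} \left(-425704\right) = - \frac{4211487381286776}{21253}$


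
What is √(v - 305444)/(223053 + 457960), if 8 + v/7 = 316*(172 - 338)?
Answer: 2*I*√168173/681013 ≈ 0.0012043*I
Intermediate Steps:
v = -367248 (v = -56 + 7*(316*(172 - 338)) = -56 + 7*(316*(-166)) = -56 + 7*(-52456) = -56 - 367192 = -367248)
√(v - 305444)/(223053 + 457960) = √(-367248 - 305444)/(223053 + 457960) = √(-672692)/681013 = (2*I*√168173)*(1/681013) = 2*I*√168173/681013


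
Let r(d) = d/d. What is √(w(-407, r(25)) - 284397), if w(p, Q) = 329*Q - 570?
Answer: I*√284638 ≈ 533.51*I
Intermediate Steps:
r(d) = 1
w(p, Q) = -570 + 329*Q
√(w(-407, r(25)) - 284397) = √((-570 + 329*1) - 284397) = √((-570 + 329) - 284397) = √(-241 - 284397) = √(-284638) = I*√284638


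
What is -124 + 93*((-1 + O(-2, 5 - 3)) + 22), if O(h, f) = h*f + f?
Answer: 1643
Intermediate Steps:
O(h, f) = f + f*h (O(h, f) = f*h + f = f + f*h)
-124 + 93*((-1 + O(-2, 5 - 3)) + 22) = -124 + 93*((-1 + (5 - 3)*(1 - 2)) + 22) = -124 + 93*((-1 + 2*(-1)) + 22) = -124 + 93*((-1 - 2) + 22) = -124 + 93*(-3 + 22) = -124 + 93*19 = -124 + 1767 = 1643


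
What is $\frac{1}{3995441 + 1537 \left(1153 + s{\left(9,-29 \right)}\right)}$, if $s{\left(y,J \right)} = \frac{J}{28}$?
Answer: $\frac{28}{161448283} \approx 1.7343 \cdot 10^{-7}$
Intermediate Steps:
$s{\left(y,J \right)} = \frac{J}{28}$ ($s{\left(y,J \right)} = J \frac{1}{28} = \frac{J}{28}$)
$\frac{1}{3995441 + 1537 \left(1153 + s{\left(9,-29 \right)}\right)} = \frac{1}{3995441 + 1537 \left(1153 + \frac{1}{28} \left(-29\right)\right)} = \frac{1}{3995441 + 1537 \left(1153 - \frac{29}{28}\right)} = \frac{1}{3995441 + 1537 \cdot \frac{32255}{28}} = \frac{1}{3995441 + \frac{49575935}{28}} = \frac{1}{\frac{161448283}{28}} = \frac{28}{161448283}$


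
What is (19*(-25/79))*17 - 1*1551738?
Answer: -122595377/79 ≈ -1.5518e+6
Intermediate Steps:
(19*(-25/79))*17 - 1*1551738 = (19*(-25*1/79))*17 - 1551738 = (19*(-25/79))*17 - 1551738 = -475/79*17 - 1551738 = -8075/79 - 1551738 = -122595377/79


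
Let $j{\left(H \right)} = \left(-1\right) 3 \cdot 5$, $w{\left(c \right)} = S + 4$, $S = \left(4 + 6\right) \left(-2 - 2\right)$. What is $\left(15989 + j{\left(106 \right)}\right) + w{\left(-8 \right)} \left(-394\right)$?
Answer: $30158$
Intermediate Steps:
$S = -40$ ($S = 10 \left(-4\right) = -40$)
$w{\left(c \right)} = -36$ ($w{\left(c \right)} = -40 + 4 = -36$)
$j{\left(H \right)} = -15$ ($j{\left(H \right)} = \left(-3\right) 5 = -15$)
$\left(15989 + j{\left(106 \right)}\right) + w{\left(-8 \right)} \left(-394\right) = \left(15989 - 15\right) - -14184 = 15974 + 14184 = 30158$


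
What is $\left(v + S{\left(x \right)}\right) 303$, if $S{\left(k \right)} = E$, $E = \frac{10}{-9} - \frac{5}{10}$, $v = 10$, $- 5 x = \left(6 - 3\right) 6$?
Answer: $\frac{15251}{6} \approx 2541.8$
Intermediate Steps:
$x = - \frac{18}{5}$ ($x = - \frac{\left(6 - 3\right) 6}{5} = - \frac{3 \cdot 6}{5} = \left(- \frac{1}{5}\right) 18 = - \frac{18}{5} \approx -3.6$)
$E = - \frac{29}{18}$ ($E = 10 \left(- \frac{1}{9}\right) - \frac{1}{2} = - \frac{10}{9} - \frac{1}{2} = - \frac{29}{18} \approx -1.6111$)
$S{\left(k \right)} = - \frac{29}{18}$
$\left(v + S{\left(x \right)}\right) 303 = \left(10 - \frac{29}{18}\right) 303 = \frac{151}{18} \cdot 303 = \frac{15251}{6}$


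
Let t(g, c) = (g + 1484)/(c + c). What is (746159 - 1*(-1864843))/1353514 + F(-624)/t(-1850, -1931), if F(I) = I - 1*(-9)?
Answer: -267818006674/41282177 ≈ -6487.5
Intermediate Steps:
t(g, c) = (1484 + g)/(2*c) (t(g, c) = (1484 + g)/((2*c)) = (1484 + g)*(1/(2*c)) = (1484 + g)/(2*c))
F(I) = 9 + I (F(I) = I + 9 = 9 + I)
(746159 - 1*(-1864843))/1353514 + F(-624)/t(-1850, -1931) = (746159 - 1*(-1864843))/1353514 + (9 - 624)/(((½)*(1484 - 1850)/(-1931))) = (746159 + 1864843)*(1/1353514) - 615/((½)*(-1/1931)*(-366)) = 2611002*(1/1353514) - 615/183/1931 = 1305501/676757 - 615*1931/183 = 1305501/676757 - 395855/61 = -267818006674/41282177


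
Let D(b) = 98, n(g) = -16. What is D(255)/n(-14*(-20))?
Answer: -49/8 ≈ -6.1250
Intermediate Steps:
D(255)/n(-14*(-20)) = 98/(-16) = 98*(-1/16) = -49/8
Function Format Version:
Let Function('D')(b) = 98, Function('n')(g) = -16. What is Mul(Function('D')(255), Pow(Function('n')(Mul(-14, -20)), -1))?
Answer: Rational(-49, 8) ≈ -6.1250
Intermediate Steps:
Mul(Function('D')(255), Pow(Function('n')(Mul(-14, -20)), -1)) = Mul(98, Pow(-16, -1)) = Mul(98, Rational(-1, 16)) = Rational(-49, 8)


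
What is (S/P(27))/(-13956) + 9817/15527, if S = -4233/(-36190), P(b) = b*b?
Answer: 1204854490408243/1905651014846040 ≈ 0.63225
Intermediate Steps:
P(b) = b**2
S = 4233/36190 (S = -4233*(-1/36190) = 4233/36190 ≈ 0.11697)
(S/P(27))/(-13956) + 9817/15527 = (4233/(36190*(27**2)))/(-13956) + 9817/15527 = ((4233/36190)/729)*(-1/13956) + 9817*(1/15527) = ((4233/36190)*(1/729))*(-1/13956) + 9817/15527 = (1411/8794170)*(-1/13956) + 9817/15527 = -1411/122731436520 + 9817/15527 = 1204854490408243/1905651014846040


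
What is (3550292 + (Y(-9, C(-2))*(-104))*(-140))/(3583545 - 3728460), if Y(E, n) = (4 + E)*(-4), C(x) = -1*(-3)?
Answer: -3841492/144915 ≈ -26.509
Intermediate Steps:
C(x) = 3
Y(E, n) = -16 - 4*E
(3550292 + (Y(-9, C(-2))*(-104))*(-140))/(3583545 - 3728460) = (3550292 + ((-16 - 4*(-9))*(-104))*(-140))/(3583545 - 3728460) = (3550292 + ((-16 + 36)*(-104))*(-140))/(-144915) = (3550292 + (20*(-104))*(-140))*(-1/144915) = (3550292 - 2080*(-140))*(-1/144915) = (3550292 + 291200)*(-1/144915) = 3841492*(-1/144915) = -3841492/144915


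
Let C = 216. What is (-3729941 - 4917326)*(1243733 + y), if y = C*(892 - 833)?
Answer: -10865092098359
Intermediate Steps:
y = 12744 (y = 216*(892 - 833) = 216*59 = 12744)
(-3729941 - 4917326)*(1243733 + y) = (-3729941 - 4917326)*(1243733 + 12744) = -8647267*1256477 = -10865092098359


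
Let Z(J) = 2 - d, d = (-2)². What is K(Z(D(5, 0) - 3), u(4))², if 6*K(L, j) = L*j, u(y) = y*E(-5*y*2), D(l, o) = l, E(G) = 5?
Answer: 400/9 ≈ 44.444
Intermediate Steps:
u(y) = 5*y (u(y) = y*5 = 5*y)
d = 4
Z(J) = -2 (Z(J) = 2 - 1*4 = 2 - 4 = -2)
K(L, j) = L*j/6 (K(L, j) = (L*j)/6 = L*j/6)
K(Z(D(5, 0) - 3), u(4))² = ((⅙)*(-2)*(5*4))² = ((⅙)*(-2)*20)² = (-20/3)² = 400/9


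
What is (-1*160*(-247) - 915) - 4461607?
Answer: -4423002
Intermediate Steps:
(-1*160*(-247) - 915) - 4461607 = (-160*(-247) - 915) - 4461607 = (39520 - 915) - 4461607 = 38605 - 4461607 = -4423002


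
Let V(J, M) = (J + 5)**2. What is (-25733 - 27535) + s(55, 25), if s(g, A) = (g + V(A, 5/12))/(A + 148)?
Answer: -9214409/173 ≈ -53263.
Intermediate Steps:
V(J, M) = (5 + J)**2
s(g, A) = (g + (5 + A)**2)/(148 + A) (s(g, A) = (g + (5 + A)**2)/(A + 148) = (g + (5 + A)**2)/(148 + A))
(-25733 - 27535) + s(55, 25) = (-25733 - 27535) + (55 + (5 + 25)**2)/(148 + 25) = -53268 + (55 + 30**2)/173 = -53268 + (55 + 900)/173 = -53268 + (1/173)*955 = -53268 + 955/173 = -9214409/173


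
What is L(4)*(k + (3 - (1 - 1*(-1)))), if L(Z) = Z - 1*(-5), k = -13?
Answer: -108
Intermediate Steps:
L(Z) = 5 + Z (L(Z) = Z + 5 = 5 + Z)
L(4)*(k + (3 - (1 - 1*(-1)))) = (5 + 4)*(-13 + (3 - (1 - 1*(-1)))) = 9*(-13 + (3 - (1 + 1))) = 9*(-13 + (3 - 1*2)) = 9*(-13 + (3 - 2)) = 9*(-13 + 1) = 9*(-12) = -108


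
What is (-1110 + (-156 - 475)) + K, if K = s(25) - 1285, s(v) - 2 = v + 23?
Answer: -2976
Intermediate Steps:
s(v) = 25 + v (s(v) = 2 + (v + 23) = 2 + (23 + v) = 25 + v)
K = -1235 (K = (25 + 25) - 1285 = 50 - 1285 = -1235)
(-1110 + (-156 - 475)) + K = (-1110 + (-156 - 475)) - 1235 = (-1110 - 631) - 1235 = -1741 - 1235 = -2976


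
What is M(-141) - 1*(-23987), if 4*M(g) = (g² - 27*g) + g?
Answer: 119495/4 ≈ 29874.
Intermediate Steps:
M(g) = -13*g/2 + g²/4 (M(g) = ((g² - 27*g) + g)/4 = (g² - 26*g)/4 = -13*g/2 + g²/4)
M(-141) - 1*(-23987) = (¼)*(-141)*(-26 - 141) - 1*(-23987) = (¼)*(-141)*(-167) + 23987 = 23547/4 + 23987 = 119495/4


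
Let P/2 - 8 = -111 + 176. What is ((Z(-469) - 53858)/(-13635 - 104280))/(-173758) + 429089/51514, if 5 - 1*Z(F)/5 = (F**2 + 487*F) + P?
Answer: 1957138077964/234962952315 ≈ 8.3296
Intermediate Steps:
P = 146 (P = 16 + 2*(-111 + 176) = 16 + 2*65 = 16 + 130 = 146)
Z(F) = -705 - 2435*F - 5*F**2 (Z(F) = 25 - 5*((F**2 + 487*F) + 146) = 25 - 5*(146 + F**2 + 487*F) = 25 + (-730 - 2435*F - 5*F**2) = -705 - 2435*F - 5*F**2)
((Z(-469) - 53858)/(-13635 - 104280))/(-173758) + 429089/51514 = (((-705 - 2435*(-469) - 5*(-469)**2) - 53858)/(-13635 - 104280))/(-173758) + 429089/51514 = (((-705 + 1142015 - 5*219961) - 53858)/(-117915))*(-1/173758) + 429089*(1/51514) = (((-705 + 1142015 - 1099805) - 53858)*(-1/117915))*(-1/173758) + 429089/51514 = ((41505 - 53858)*(-1/117915))*(-1/173758) + 429089/51514 = -12353*(-1/117915)*(-1/173758) + 429089/51514 = (11/105)*(-1/173758) + 429089/51514 = -11/18244590 + 429089/51514 = 1957138077964/234962952315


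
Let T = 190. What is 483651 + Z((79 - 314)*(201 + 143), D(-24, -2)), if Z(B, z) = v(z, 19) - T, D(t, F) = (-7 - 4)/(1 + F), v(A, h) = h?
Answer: 483480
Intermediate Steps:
D(t, F) = -11/(1 + F)
Z(B, z) = -171 (Z(B, z) = 19 - 1*190 = 19 - 190 = -171)
483651 + Z((79 - 314)*(201 + 143), D(-24, -2)) = 483651 - 171 = 483480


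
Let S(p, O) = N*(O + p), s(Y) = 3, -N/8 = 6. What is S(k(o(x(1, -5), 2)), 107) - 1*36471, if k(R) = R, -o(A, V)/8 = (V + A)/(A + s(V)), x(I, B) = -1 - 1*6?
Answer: -41127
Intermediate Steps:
N = -48 (N = -8*6 = -48)
x(I, B) = -7 (x(I, B) = -1 - 6 = -7)
o(A, V) = -8*(A + V)/(3 + A) (o(A, V) = -8*(V + A)/(A + 3) = -8*(A + V)/(3 + A))
S(p, O) = -48*O - 48*p (S(p, O) = -48*(O + p) = -48*O - 48*p)
S(k(o(x(1, -5), 2)), 107) - 1*36471 = (-48*107 - 384*(-1*(-7) - 1*2)/(3 - 7)) - 1*36471 = (-5136 - 384*(7 - 2)/(-4)) - 36471 = (-5136 - 384*(-1)*5/4) - 36471 = (-5136 - 48*(-10)) - 36471 = (-5136 + 480) - 36471 = -4656 - 36471 = -41127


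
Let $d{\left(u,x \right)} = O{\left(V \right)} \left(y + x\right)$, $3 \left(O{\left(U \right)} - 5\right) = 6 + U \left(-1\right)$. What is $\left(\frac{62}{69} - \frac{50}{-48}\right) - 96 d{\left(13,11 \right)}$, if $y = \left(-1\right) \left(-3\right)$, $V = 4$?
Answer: $- \frac{1400987}{184} \approx -7614.1$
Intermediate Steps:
$O{\left(U \right)} = 7 - \frac{U}{3}$ ($O{\left(U \right)} = 5 + \frac{6 + U \left(-1\right)}{3} = 5 + \frac{6 - U}{3} = 5 - \left(-2 + \frac{U}{3}\right) = 7 - \frac{U}{3}$)
$y = 3$
$d{\left(u,x \right)} = 17 + \frac{17 x}{3}$ ($d{\left(u,x \right)} = \left(7 - \frac{4}{3}\right) \left(3 + x\right) = \frac{17 \left(3 + x\right)}{3} = 17 + \frac{17 x}{3}$)
$\left(\frac{62}{69} - \frac{50}{-48}\right) - 96 d{\left(13,11 \right)} = \left(\frac{62}{69} - \frac{50}{-48}\right) - 96 \left(17 + \frac{17}{3} \cdot 11\right) = \left(62 \cdot \frac{1}{69} - - \frac{25}{24}\right) - 96 \left(17 + \frac{187}{3}\right) = \left(\frac{62}{69} + \frac{25}{24}\right) - 7616 = \frac{357}{184} - 7616 = - \frac{1400987}{184}$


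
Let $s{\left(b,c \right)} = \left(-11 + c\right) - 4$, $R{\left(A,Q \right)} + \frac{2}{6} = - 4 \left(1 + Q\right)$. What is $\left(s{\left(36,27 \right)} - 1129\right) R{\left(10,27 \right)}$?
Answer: $\frac{376429}{3} \approx 1.2548 \cdot 10^{5}$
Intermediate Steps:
$R{\left(A,Q \right)} = - \frac{13}{3} - 4 Q$ ($R{\left(A,Q \right)} = - \frac{1}{3} - 4 \left(1 + Q\right) = - \frac{1}{3} - \left(4 + 4 Q\right) = - \frac{13}{3} - 4 Q$)
$s{\left(b,c \right)} = -15 + c$
$\left(s{\left(36,27 \right)} - 1129\right) R{\left(10,27 \right)} = \left(\left(-15 + 27\right) - 1129\right) \left(- \frac{13}{3} - 108\right) = \left(12 - 1129\right) \left(- \frac{13}{3} - 108\right) = \left(-1117\right) \left(- \frac{337}{3}\right) = \frac{376429}{3}$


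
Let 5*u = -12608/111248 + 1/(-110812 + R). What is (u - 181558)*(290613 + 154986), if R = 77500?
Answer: -31230672678467286717/386030560 ≈ -8.0902e+10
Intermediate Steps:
u = -26256809/1158091680 (u = (-12608/111248 + 1/(-110812 + 77500))/5 = (-12608*1/111248 + 1/(-33312))/5 = (-788/6953 - 1/33312)/5 = (1/5)*(-26256809/231618336) = -26256809/1158091680 ≈ -0.022672)
(u - 181558)*(290613 + 154986) = (-26256809/1158091680 - 181558)*(290613 + 154986) = -210260835494249/1158091680*445599 = -31230672678467286717/386030560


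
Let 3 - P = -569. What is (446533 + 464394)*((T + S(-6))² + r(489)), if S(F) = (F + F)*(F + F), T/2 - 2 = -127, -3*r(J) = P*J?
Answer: -74696014000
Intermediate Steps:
P = 572 (P = 3 - 1*(-569) = 3 + 569 = 572)
r(J) = -572*J/3
T = -250 (T = 4 + 2*(-127) = 4 - 254 = -250)
S(F) = 4*F² (S(F) = (2*F)*(2*F) = 4*F²)
(446533 + 464394)*((T + S(-6))² + r(489)) = (446533 + 464394)*((-250 + 4*(-6)²)² - 572/3*489) = 910927*((-250 + 4*36)² - 93236) = 910927*((-250 + 144)² - 93236) = 910927*((-106)² - 93236) = 910927*(11236 - 93236) = 910927*(-82000) = -74696014000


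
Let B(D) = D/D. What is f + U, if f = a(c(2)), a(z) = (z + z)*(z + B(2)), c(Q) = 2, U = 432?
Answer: 444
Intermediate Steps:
B(D) = 1
a(z) = 2*z*(1 + z) (a(z) = (z + z)*(z + 1) = (2*z)*(1 + z) = 2*z*(1 + z))
f = 12 (f = 2*2*(1 + 2) = 2*2*3 = 12)
f + U = 12 + 432 = 444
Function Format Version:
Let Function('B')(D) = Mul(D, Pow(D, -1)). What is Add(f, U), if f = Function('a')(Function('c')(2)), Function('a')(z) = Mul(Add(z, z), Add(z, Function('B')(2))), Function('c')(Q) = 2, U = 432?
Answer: 444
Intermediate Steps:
Function('B')(D) = 1
Function('a')(z) = Mul(2, z, Add(1, z)) (Function('a')(z) = Mul(Add(z, z), Add(z, 1)) = Mul(Mul(2, z), Add(1, z)) = Mul(2, z, Add(1, z)))
f = 12 (f = Mul(2, 2, Add(1, 2)) = Mul(2, 2, 3) = 12)
Add(f, U) = Add(12, 432) = 444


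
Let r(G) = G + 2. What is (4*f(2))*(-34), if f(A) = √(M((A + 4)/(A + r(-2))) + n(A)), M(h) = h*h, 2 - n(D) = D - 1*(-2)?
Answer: -136*√7 ≈ -359.82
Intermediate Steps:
r(G) = 2 + G
n(D) = -D (n(D) = 2 - (D - 1*(-2)) = 2 - (D + 2) = 2 - (2 + D) = 2 + (-2 - D) = -D)
M(h) = h²
f(A) = √(-A + (4 + A)²/A²) (f(A) = √(((A + 4)/(A + (2 - 2)))² - A) = √(((4 + A)/(A + 0))² - A) = √(((4 + A)/A)² - A) = √((4 + A)²/A² - A) = √(-A + (4 + A)²/A²))
(4*f(2))*(-34) = (4*√(-1*2 + (4 + 2)²/2²))*(-34) = (4*√(-2 + (¼)*6²))*(-34) = (4*√(-2 + (¼)*36))*(-34) = (4*√(-2 + 9))*(-34) = (4*√7)*(-34) = -136*√7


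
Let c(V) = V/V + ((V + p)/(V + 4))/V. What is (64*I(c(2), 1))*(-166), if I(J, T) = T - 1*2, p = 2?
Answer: 10624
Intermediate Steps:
c(V) = 1 + (2 + V)/(V*(4 + V)) (c(V) = V/V + ((V + 2)/(V + 4))/V = 1 + ((2 + V)/(4 + V))/V = 1 + (2 + V)/(V*(4 + V)))
I(J, T) = -2 + T (I(J, T) = T - 2 = -2 + T)
(64*I(c(2), 1))*(-166) = (64*(-2 + 1))*(-166) = (64*(-1))*(-166) = -64*(-166) = 10624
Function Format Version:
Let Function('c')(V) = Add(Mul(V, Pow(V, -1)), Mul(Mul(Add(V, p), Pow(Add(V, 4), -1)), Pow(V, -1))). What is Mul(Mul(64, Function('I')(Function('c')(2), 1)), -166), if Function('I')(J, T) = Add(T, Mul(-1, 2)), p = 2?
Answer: 10624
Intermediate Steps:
Function('c')(V) = Add(1, Mul(Pow(V, -1), Pow(Add(4, V), -1), Add(2, V))) (Function('c')(V) = Add(Mul(V, Pow(V, -1)), Mul(Mul(Add(V, 2), Pow(Add(V, 4), -1)), Pow(V, -1))) = Add(1, Mul(Mul(Add(2, V), Pow(Add(4, V), -1)), Pow(V, -1))) = Add(1, Mul(Mul(Pow(Add(4, V), -1), Add(2, V)), Pow(V, -1))) = Add(1, Mul(Pow(V, -1), Pow(Add(4, V), -1), Add(2, V))))
Function('I')(J, T) = Add(-2, T) (Function('I')(J, T) = Add(T, -2) = Add(-2, T))
Mul(Mul(64, Function('I')(Function('c')(2), 1)), -166) = Mul(Mul(64, Add(-2, 1)), -166) = Mul(Mul(64, -1), -166) = Mul(-64, -166) = 10624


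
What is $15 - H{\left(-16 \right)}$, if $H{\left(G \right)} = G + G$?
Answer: $47$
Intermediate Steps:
$H{\left(G \right)} = 2 G$
$15 - H{\left(-16 \right)} = 15 - 2 \left(-16\right) = 15 - -32 = 15 + 32 = 47$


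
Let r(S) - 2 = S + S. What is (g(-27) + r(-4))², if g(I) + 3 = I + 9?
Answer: 729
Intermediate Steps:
g(I) = 6 + I (g(I) = -3 + (I + 9) = -3 + (9 + I) = 6 + I)
r(S) = 2 + 2*S (r(S) = 2 + (S + S) = 2 + 2*S)
(g(-27) + r(-4))² = ((6 - 27) + (2 + 2*(-4)))² = (-21 + (2 - 8))² = (-21 - 6)² = (-27)² = 729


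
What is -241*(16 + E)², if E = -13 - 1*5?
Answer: -964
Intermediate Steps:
E = -18 (E = -13 - 5 = -18)
-241*(16 + E)² = -241*(16 - 18)² = -241*(-2)² = -241*4 = -964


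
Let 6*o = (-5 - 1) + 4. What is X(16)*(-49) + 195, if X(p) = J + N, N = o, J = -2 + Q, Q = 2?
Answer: 634/3 ≈ 211.33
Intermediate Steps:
J = 0 (J = -2 + 2 = 0)
o = -⅓ (o = ((-5 - 1) + 4)/6 = (-6 + 4)/6 = (⅙)*(-2) = -⅓ ≈ -0.33333)
N = -⅓ ≈ -0.33333
X(p) = -⅓ (X(p) = 0 - ⅓ = -⅓)
X(16)*(-49) + 195 = -⅓*(-49) + 195 = 49/3 + 195 = 634/3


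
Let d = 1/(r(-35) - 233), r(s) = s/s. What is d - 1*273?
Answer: -63337/232 ≈ -273.00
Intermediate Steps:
r(s) = 1
d = -1/232 (d = 1/(1 - 233) = 1/(-232) = -1/232 ≈ -0.0043103)
d - 1*273 = -1/232 - 1*273 = -1/232 - 273 = -63337/232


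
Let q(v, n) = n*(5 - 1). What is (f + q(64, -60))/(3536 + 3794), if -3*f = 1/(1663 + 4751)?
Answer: -4618081/141043860 ≈ -0.032742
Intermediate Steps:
f = -1/19242 (f = -1/(3*(1663 + 4751)) = -1/3/6414 = -1/3*1/6414 = -1/19242 ≈ -5.1970e-5)
q(v, n) = 4*n (q(v, n) = n*4 = 4*n)
(f + q(64, -60))/(3536 + 3794) = (-1/19242 + 4*(-60))/(3536 + 3794) = (-1/19242 - 240)/7330 = -4618081/19242*1/7330 = -4618081/141043860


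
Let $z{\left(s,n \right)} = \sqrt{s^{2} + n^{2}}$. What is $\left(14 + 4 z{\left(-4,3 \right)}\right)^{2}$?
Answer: $1156$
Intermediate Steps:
$z{\left(s,n \right)} = \sqrt{n^{2} + s^{2}}$
$\left(14 + 4 z{\left(-4,3 \right)}\right)^{2} = \left(14 + 4 \sqrt{3^{2} + \left(-4\right)^{2}}\right)^{2} = \left(14 + 4 \sqrt{9 + 16}\right)^{2} = \left(14 + 4 \sqrt{25}\right)^{2} = \left(14 + 4 \cdot 5\right)^{2} = \left(14 + 20\right)^{2} = 34^{2} = 1156$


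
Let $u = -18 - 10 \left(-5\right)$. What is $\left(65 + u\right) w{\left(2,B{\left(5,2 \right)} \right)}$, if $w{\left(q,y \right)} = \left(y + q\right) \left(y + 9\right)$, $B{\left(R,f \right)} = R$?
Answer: $9506$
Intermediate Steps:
$w{\left(q,y \right)} = \left(9 + y\right) \left(q + y\right)$ ($w{\left(q,y \right)} = \left(q + y\right) \left(9 + y\right) = \left(9 + y\right) \left(q + y\right)$)
$u = 32$ ($u = -18 - -50 = -18 + 50 = 32$)
$\left(65 + u\right) w{\left(2,B{\left(5,2 \right)} \right)} = \left(65 + 32\right) \left(5^{2} + 9 \cdot 2 + 9 \cdot 5 + 2 \cdot 5\right) = 97 \left(25 + 18 + 45 + 10\right) = 97 \cdot 98 = 9506$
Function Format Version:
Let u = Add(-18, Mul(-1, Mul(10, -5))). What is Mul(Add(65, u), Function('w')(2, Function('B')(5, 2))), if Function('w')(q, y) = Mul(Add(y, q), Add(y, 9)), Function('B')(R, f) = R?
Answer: 9506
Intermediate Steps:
Function('w')(q, y) = Mul(Add(9, y), Add(q, y)) (Function('w')(q, y) = Mul(Add(q, y), Add(9, y)) = Mul(Add(9, y), Add(q, y)))
u = 32 (u = Add(-18, Mul(-1, -50)) = Add(-18, 50) = 32)
Mul(Add(65, u), Function('w')(2, Function('B')(5, 2))) = Mul(Add(65, 32), Add(Pow(5, 2), Mul(9, 2), Mul(9, 5), Mul(2, 5))) = Mul(97, Add(25, 18, 45, 10)) = Mul(97, 98) = 9506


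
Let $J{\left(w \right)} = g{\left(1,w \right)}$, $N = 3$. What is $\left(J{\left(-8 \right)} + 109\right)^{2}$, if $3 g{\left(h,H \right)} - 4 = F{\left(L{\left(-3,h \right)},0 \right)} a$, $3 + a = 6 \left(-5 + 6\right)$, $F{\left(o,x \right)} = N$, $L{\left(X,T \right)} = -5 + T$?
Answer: $\frac{115600}{9} \approx 12844.0$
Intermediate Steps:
$F{\left(o,x \right)} = 3$
$a = 3$ ($a = -3 + 6 \left(-5 + 6\right) = -3 + 6 \cdot 1 = -3 + 6 = 3$)
$g{\left(h,H \right)} = \frac{13}{3}$ ($g{\left(h,H \right)} = \frac{4}{3} + \frac{3 \cdot 3}{3} = \frac{4}{3} + \frac{1}{3} \cdot 9 = \frac{4}{3} + 3 = \frac{13}{3}$)
$J{\left(w \right)} = \frac{13}{3}$
$\left(J{\left(-8 \right)} + 109\right)^{2} = \left(\frac{13}{3} + 109\right)^{2} = \left(\frac{340}{3}\right)^{2} = \frac{115600}{9}$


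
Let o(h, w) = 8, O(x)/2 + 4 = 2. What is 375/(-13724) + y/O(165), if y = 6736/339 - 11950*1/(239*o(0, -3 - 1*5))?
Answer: -63875639/18609744 ≈ -3.4324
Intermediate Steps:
O(x) = -4 (O(x) = -8 + 2*2 = -8 + 4 = -4)
y = 18469/1356 (y = 6736/339 - 11950/(239*8) = 6736*(1/339) - 11950/1912 = 6736/339 - 11950*1/1912 = 6736/339 - 25/4 = 18469/1356 ≈ 13.620)
375/(-13724) + y/O(165) = 375/(-13724) + (18469/1356)/(-4) = 375*(-1/13724) + (18469/1356)*(-¼) = -375/13724 - 18469/5424 = -63875639/18609744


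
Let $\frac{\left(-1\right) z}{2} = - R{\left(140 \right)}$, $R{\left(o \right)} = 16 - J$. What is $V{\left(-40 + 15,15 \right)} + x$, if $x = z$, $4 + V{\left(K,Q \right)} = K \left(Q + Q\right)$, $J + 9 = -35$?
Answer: $-634$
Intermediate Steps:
$J = -44$ ($J = -9 - 35 = -44$)
$R{\left(o \right)} = 60$ ($R{\left(o \right)} = 16 - -44 = 16 + 44 = 60$)
$z = 120$ ($z = - 2 \left(\left(-1\right) 60\right) = \left(-2\right) \left(-60\right) = 120$)
$V{\left(K,Q \right)} = -4 + 2 K Q$ ($V{\left(K,Q \right)} = -4 + K \left(Q + Q\right) = -4 + K 2 Q = -4 + 2 K Q$)
$x = 120$
$V{\left(-40 + 15,15 \right)} + x = \left(-4 + 2 \left(-40 + 15\right) 15\right) + 120 = \left(-4 + 2 \left(-25\right) 15\right) + 120 = \left(-4 - 750\right) + 120 = -754 + 120 = -634$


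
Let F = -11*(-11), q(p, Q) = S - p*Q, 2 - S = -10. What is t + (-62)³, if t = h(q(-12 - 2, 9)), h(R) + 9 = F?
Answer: -238216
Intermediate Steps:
S = 12 (S = 2 - 1*(-10) = 2 + 10 = 12)
q(p, Q) = 12 - Q*p (q(p, Q) = 12 - p*Q = 12 - Q*p)
F = 121
h(R) = 112 (h(R) = -9 + 121 = 112)
t = 112
t + (-62)³ = 112 + (-62)³ = 112 - 238328 = -238216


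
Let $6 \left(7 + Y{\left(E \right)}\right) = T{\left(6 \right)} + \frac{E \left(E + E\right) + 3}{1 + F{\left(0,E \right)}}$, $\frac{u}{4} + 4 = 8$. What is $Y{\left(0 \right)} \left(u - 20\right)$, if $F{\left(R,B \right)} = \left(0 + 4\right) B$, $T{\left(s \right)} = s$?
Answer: $22$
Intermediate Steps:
$u = 16$ ($u = -16 + 4 \cdot 8 = -16 + 32 = 16$)
$F{\left(R,B \right)} = 4 B$
$Y{\left(E \right)} = -6 + \frac{3 + 2 E^{2}}{6 \left(1 + 4 E\right)}$ ($Y{\left(E \right)} = -7 + \frac{6 + \frac{E \left(E + E\right) + 3}{1 + 4 E}}{6} = -7 + \frac{6 + \frac{E 2 E + 3}{1 + 4 E}}{6} = -7 + \frac{6 + \frac{2 E^{2} + 3}{1 + 4 E}}{6} = -7 + \frac{6 + \frac{3 + 2 E^{2}}{1 + 4 E}}{6} = -7 + \left(1 + \frac{3 + 2 E^{2}}{6 \left(1 + 4 E\right)}\right) = -6 + \frac{3 + 2 E^{2}}{6 \left(1 + 4 E\right)}$)
$Y{\left(0 \right)} \left(u - 20\right) = \frac{-33 - 0 + 2 \cdot 0^{2}}{6 \left(1 + 4 \cdot 0\right)} \left(16 - 20\right) = \frac{-33 + 0 + 2 \cdot 0}{6 \left(1 + 0\right)} \left(-4\right) = \frac{-33 + 0 + 0}{6 \cdot 1} \left(-4\right) = \frac{1}{6} \cdot 1 \left(-33\right) \left(-4\right) = \left(- \frac{11}{2}\right) \left(-4\right) = 22$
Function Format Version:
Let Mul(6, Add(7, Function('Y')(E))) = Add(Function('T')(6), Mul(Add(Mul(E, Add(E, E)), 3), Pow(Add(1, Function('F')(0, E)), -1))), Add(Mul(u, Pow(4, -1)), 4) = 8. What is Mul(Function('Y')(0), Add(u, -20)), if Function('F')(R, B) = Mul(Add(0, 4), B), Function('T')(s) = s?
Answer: 22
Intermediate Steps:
u = 16 (u = Add(-16, Mul(4, 8)) = Add(-16, 32) = 16)
Function('F')(R, B) = Mul(4, B)
Function('Y')(E) = Add(-6, Mul(Rational(1, 6), Pow(Add(1, Mul(4, E)), -1), Add(3, Mul(2, Pow(E, 2))))) (Function('Y')(E) = Add(-7, Mul(Rational(1, 6), Add(6, Mul(Add(Mul(E, Add(E, E)), 3), Pow(Add(1, Mul(4, E)), -1))))) = Add(-7, Mul(Rational(1, 6), Add(6, Mul(Add(Mul(E, Mul(2, E)), 3), Pow(Add(1, Mul(4, E)), -1))))) = Add(-7, Mul(Rational(1, 6), Add(6, Mul(Add(Mul(2, Pow(E, 2)), 3), Pow(Add(1, Mul(4, E)), -1))))) = Add(-7, Mul(Rational(1, 6), Add(6, Mul(Add(3, Mul(2, Pow(E, 2))), Pow(Add(1, Mul(4, E)), -1))))) = Add(-7, Mul(Rational(1, 6), Add(6, Mul(Pow(Add(1, Mul(4, E)), -1), Add(3, Mul(2, Pow(E, 2))))))) = Add(-7, Add(1, Mul(Rational(1, 6), Pow(Add(1, Mul(4, E)), -1), Add(3, Mul(2, Pow(E, 2)))))) = Add(-6, Mul(Rational(1, 6), Pow(Add(1, Mul(4, E)), -1), Add(3, Mul(2, Pow(E, 2))))))
Mul(Function('Y')(0), Add(u, -20)) = Mul(Mul(Rational(1, 6), Pow(Add(1, Mul(4, 0)), -1), Add(-33, Mul(-144, 0), Mul(2, Pow(0, 2)))), Add(16, -20)) = Mul(Mul(Rational(1, 6), Pow(Add(1, 0), -1), Add(-33, 0, Mul(2, 0))), -4) = Mul(Mul(Rational(1, 6), Pow(1, -1), Add(-33, 0, 0)), -4) = Mul(Mul(Rational(1, 6), 1, -33), -4) = Mul(Rational(-11, 2), -4) = 22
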